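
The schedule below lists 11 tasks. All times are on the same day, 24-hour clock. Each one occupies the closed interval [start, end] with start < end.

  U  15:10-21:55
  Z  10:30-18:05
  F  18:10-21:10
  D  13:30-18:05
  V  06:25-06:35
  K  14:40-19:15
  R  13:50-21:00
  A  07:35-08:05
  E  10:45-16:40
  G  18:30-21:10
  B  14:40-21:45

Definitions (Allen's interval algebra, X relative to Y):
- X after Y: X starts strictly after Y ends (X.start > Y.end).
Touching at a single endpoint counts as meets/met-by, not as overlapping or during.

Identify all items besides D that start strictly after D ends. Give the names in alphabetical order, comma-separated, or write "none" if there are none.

Target D = [13:30, 18:05].
A [07:35, 08:05] → before → no.
B [14:40, 21:45] → overlapped-by → no.
E [10:45, 16:40] → overlaps → no.
F [18:10, 21:10] → after → yes.
G [18:30, 21:10] → after → yes.
K [14:40, 19:15] → overlapped-by → no.
R [13:50, 21:00] → overlapped-by → no.
U [15:10, 21:55] → overlapped-by → no.
V [06:25, 06:35] → before → no.
Z [10:30, 18:05] → finished-by → no.
Result: F, G.

F, G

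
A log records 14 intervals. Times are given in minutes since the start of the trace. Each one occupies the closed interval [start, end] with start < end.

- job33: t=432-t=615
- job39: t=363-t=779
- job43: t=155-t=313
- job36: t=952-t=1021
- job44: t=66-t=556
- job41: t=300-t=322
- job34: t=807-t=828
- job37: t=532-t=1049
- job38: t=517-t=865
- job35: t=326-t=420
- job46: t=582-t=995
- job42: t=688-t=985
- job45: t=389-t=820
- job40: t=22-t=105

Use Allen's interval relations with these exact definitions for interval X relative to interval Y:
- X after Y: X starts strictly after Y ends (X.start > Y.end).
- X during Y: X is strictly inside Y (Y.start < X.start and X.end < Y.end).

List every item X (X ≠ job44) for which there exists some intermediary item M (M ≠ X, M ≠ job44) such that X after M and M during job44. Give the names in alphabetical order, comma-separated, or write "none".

job33, job34, job35, job36, job37, job38, job39, job42, job45, job46

Target job44 = [t=66, t=556].
Intermediaries M with M during job44: job35, job41, job43.
Via job35 — items with X after job35: job33, job34, job36, job37, job38, job42, job46.
Via job41 — items with X after job41: job33, job34, job35, job36, job37, job38, job39, job42, job45, job46.
Via job43 — items with X after job43: job33, job34, job35, job36, job37, job38, job39, job42, job45, job46.
Union: job33, job34, job35, job36, job37, job38, job39, job42, job45, job46.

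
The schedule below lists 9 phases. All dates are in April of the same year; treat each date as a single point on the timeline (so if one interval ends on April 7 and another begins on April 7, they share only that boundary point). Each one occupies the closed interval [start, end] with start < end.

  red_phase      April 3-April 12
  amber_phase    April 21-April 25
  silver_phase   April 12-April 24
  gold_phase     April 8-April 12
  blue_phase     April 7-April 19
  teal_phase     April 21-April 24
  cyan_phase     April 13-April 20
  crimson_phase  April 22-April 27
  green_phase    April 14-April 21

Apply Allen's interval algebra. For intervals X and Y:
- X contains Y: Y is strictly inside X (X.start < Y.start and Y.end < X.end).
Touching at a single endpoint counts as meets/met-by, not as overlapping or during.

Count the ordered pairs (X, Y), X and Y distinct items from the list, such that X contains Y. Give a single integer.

3

Checking all 72 ordered pairs for relation 'contains'; matching pairs in alphabetical order:
(blue_phase, gold_phase): blue_phase contains gold_phase ✓
(silver_phase, cyan_phase): silver_phase contains cyan_phase ✓
(silver_phase, green_phase): silver_phase contains green_phase ✓
Count: 3.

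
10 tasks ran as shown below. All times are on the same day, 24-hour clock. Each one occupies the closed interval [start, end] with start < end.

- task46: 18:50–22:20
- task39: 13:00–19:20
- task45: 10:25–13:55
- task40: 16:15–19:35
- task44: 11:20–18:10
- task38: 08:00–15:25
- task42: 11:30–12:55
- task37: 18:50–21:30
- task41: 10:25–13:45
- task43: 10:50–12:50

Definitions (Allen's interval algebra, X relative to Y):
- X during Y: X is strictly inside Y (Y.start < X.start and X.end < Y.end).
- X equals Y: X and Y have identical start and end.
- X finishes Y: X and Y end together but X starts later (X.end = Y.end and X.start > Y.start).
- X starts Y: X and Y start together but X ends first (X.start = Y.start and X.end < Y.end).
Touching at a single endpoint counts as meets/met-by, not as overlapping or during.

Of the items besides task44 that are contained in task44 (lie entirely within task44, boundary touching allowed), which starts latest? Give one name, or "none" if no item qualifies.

task42

Target task44 = [11:20, 18:10].
task37 [18:50, 21:30] → after → excluded.
task38 [08:00, 15:25] → overlaps → excluded.
task39 [13:00, 19:20] → overlapped-by → excluded.
task40 [16:15, 19:35] → overlapped-by → excluded.
task41 [10:25, 13:45] → overlaps → excluded.
task42 [11:30, 12:55] → during → candidate.
task43 [10:50, 12:50] → overlaps → excluded.
task45 [10:25, 13:55] → overlaps → excluded.
task46 [18:50, 22:20] → after → excluded.
Among candidates, latest start is 11:30 → task42.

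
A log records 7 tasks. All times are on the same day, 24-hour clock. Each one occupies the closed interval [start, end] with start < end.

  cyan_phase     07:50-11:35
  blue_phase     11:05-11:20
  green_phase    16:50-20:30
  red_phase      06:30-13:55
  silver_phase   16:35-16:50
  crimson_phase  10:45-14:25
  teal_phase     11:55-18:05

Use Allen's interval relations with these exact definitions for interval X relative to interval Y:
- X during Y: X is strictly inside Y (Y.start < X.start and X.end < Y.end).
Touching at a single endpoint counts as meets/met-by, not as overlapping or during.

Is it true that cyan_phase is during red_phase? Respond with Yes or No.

Yes

cyan_phase = [07:50, 11:35], red_phase = [06:30, 13:55].
Actual relation of cyan_phase to red_phase: during.
Asked whether 'during' holds → Yes.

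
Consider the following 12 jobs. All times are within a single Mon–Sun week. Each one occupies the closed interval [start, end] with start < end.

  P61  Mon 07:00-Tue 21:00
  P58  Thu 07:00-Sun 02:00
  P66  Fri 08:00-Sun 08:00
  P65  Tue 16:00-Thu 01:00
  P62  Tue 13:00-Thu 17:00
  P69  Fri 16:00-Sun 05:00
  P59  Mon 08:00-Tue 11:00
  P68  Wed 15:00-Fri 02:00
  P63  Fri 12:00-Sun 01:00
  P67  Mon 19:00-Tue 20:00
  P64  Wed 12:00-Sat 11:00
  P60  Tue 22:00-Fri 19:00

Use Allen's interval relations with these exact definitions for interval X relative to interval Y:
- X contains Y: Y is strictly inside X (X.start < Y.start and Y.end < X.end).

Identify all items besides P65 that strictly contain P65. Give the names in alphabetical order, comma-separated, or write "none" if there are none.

P62

Target P65 = [Tue 16:00, Thu 01:00].
P58 [Thu 07:00, Sun 02:00] → after → no.
P59 [Mon 08:00, Tue 11:00] → before → no.
P60 [Tue 22:00, Fri 19:00] → overlapped-by → no.
P61 [Mon 07:00, Tue 21:00] → overlaps → no.
P62 [Tue 13:00, Thu 17:00] → contains → yes.
P63 [Fri 12:00, Sun 01:00] → after → no.
P64 [Wed 12:00, Sat 11:00] → overlapped-by → no.
P66 [Fri 08:00, Sun 08:00] → after → no.
P67 [Mon 19:00, Tue 20:00] → overlaps → no.
P68 [Wed 15:00, Fri 02:00] → overlapped-by → no.
P69 [Fri 16:00, Sun 05:00] → after → no.
Result: P62.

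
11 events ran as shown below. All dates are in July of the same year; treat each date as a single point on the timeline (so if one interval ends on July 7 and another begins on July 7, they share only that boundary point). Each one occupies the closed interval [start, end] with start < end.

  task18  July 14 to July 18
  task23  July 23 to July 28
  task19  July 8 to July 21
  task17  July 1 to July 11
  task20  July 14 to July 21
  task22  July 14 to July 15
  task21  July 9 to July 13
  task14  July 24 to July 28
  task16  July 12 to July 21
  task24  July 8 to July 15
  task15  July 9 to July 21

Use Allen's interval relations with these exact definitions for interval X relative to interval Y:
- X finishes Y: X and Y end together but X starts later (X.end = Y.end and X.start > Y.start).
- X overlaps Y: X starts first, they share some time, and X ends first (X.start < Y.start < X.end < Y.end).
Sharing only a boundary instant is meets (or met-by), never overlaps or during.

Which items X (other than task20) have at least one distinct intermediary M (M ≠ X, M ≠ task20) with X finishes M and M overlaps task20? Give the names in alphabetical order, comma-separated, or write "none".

Target task20 = [July 14, July 21].
Intermediaries M with M overlaps task20: task24.
Via task24 — items with X finishes task24: task22.
Union: task22.

task22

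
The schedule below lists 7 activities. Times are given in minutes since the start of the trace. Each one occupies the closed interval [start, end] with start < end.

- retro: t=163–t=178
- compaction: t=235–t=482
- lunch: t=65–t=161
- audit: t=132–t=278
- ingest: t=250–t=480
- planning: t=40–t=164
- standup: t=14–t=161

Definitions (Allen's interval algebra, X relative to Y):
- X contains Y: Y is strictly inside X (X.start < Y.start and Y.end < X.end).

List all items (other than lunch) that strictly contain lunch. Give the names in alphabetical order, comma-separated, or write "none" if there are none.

Target lunch = [t=65, t=161].
audit [t=132, t=278] → overlapped-by → no.
compaction [t=235, t=482] → after → no.
ingest [t=250, t=480] → after → no.
planning [t=40, t=164] → contains → yes.
retro [t=163, t=178] → after → no.
standup [t=14, t=161] → finished-by → no.
Result: planning.

planning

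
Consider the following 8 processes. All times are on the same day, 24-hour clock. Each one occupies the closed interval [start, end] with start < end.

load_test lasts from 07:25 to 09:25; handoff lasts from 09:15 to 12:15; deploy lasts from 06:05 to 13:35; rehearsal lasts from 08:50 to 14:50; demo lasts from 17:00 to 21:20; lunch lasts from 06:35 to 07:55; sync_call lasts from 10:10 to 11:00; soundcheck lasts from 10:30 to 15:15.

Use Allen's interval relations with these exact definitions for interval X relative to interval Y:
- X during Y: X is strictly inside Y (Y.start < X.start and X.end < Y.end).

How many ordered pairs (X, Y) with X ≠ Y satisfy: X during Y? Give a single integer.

7

Checking all 56 ordered pairs for relation 'during'; matching pairs in alphabetical order:
(handoff, deploy): handoff during deploy ✓
(handoff, rehearsal): handoff during rehearsal ✓
(load_test, deploy): load_test during deploy ✓
(lunch, deploy): lunch during deploy ✓
(sync_call, deploy): sync_call during deploy ✓
(sync_call, handoff): sync_call during handoff ✓
(sync_call, rehearsal): sync_call during rehearsal ✓
Count: 7.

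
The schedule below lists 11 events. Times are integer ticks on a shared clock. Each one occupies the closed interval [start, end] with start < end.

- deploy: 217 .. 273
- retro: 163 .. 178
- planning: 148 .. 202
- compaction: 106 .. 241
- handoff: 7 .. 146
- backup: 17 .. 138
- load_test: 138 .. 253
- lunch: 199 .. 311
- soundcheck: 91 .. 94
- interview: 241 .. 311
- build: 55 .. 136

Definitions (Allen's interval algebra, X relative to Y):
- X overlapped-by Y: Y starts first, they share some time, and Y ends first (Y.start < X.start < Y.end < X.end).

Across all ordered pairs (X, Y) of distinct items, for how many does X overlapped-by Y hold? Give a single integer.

12

Checking all 110 ordered pairs for relation 'overlapped-by'; matching pairs in alphabetical order:
(compaction, backup): compaction overlapped-by backup ✓
(compaction, build): compaction overlapped-by build ✓
(compaction, handoff): compaction overlapped-by handoff ✓
(deploy, compaction): deploy overlapped-by compaction ✓
(deploy, load_test): deploy overlapped-by load_test ✓
(interview, deploy): interview overlapped-by deploy ✓
(interview, load_test): interview overlapped-by load_test ✓
(load_test, compaction): load_test overlapped-by compaction ✓
(load_test, handoff): load_test overlapped-by handoff ✓
(lunch, compaction): lunch overlapped-by compaction ✓
(lunch, load_test): lunch overlapped-by load_test ✓
(lunch, planning): lunch overlapped-by planning ✓
Count: 12.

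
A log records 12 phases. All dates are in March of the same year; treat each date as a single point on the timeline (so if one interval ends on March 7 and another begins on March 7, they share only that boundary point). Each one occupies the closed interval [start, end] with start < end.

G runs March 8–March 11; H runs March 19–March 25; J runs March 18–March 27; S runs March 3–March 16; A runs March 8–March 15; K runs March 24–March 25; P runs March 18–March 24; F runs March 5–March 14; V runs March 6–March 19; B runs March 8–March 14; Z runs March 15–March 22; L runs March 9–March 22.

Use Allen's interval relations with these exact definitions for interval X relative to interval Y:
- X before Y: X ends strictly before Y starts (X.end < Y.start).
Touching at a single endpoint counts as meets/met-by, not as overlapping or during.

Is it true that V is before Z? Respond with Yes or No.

V = [March 6, March 19], Z = [March 15, March 22].
Actual relation of V to Z: overlaps.
Asked whether 'before' holds → No.

No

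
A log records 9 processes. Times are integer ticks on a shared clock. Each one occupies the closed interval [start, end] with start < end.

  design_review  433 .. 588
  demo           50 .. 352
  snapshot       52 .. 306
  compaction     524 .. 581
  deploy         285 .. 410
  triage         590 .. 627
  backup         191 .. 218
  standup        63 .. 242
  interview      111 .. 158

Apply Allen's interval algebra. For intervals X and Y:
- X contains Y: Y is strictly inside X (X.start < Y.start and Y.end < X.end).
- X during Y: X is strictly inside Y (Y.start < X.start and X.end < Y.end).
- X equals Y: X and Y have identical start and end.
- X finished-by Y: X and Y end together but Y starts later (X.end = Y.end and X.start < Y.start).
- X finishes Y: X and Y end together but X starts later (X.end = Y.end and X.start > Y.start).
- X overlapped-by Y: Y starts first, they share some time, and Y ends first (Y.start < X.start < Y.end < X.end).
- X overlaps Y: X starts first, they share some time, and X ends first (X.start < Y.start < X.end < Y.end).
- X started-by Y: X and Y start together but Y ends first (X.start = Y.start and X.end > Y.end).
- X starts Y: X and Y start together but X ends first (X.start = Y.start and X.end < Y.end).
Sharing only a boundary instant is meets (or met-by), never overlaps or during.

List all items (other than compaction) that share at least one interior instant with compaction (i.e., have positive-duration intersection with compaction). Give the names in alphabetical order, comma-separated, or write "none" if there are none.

design_review

Target compaction = [524, 581].
backup [191, 218] → before → no.
demo [50, 352] → before → no.
deploy [285, 410] → before → no.
design_review [433, 588] → contains → yes.
interview [111, 158] → before → no.
snapshot [52, 306] → before → no.
standup [63, 242] → before → no.
triage [590, 627] → after → no.
Result: design_review.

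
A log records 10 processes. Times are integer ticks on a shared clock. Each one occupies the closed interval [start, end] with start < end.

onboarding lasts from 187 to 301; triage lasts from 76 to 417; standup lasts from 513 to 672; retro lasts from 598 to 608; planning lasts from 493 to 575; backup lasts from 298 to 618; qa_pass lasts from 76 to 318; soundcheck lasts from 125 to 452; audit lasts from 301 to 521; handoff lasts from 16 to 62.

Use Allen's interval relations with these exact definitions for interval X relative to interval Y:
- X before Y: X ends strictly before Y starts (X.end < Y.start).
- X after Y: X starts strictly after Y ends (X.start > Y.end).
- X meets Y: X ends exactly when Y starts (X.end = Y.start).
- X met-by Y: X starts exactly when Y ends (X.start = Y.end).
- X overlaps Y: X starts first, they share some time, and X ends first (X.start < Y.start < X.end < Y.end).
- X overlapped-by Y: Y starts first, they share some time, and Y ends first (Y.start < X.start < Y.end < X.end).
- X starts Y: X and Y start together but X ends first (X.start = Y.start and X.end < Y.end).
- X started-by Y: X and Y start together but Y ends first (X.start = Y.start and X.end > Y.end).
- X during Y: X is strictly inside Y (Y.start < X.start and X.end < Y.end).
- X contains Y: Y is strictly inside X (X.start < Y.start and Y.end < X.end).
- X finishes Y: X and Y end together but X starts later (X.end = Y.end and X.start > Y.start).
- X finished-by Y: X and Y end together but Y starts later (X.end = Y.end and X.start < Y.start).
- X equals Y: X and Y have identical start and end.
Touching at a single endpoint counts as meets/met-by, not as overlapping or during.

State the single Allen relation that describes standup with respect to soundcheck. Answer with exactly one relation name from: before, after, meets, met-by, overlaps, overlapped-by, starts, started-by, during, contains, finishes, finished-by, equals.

standup = [513, 672]; soundcheck = [125, 452].
Compare endpoints: standup.start > soundcheck.start, standup.start > soundcheck.end, standup.end > soundcheck.start, standup.end > soundcheck.end.
That pattern is 'after'.

after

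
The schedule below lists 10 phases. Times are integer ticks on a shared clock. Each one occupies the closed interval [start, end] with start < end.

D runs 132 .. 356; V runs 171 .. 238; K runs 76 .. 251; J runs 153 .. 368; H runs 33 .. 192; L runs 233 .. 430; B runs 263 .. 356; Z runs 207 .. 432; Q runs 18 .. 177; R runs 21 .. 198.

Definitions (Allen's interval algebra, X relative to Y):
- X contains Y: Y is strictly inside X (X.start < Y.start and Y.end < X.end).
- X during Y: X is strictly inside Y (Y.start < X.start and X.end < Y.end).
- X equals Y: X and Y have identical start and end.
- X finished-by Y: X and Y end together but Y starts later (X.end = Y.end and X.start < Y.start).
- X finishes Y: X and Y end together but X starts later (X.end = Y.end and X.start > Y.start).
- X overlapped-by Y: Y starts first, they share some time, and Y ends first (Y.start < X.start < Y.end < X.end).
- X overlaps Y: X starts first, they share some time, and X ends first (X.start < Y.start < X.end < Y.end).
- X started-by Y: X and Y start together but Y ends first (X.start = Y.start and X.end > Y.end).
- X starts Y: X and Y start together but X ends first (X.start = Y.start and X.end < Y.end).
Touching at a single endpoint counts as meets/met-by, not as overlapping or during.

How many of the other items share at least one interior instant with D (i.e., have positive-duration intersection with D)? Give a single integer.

Target D = [132, 356].
B [263, 356] → finishes → counts.
H [33, 192] → overlaps → counts.
J [153, 368] → overlapped-by → counts.
K [76, 251] → overlaps → counts.
L [233, 430] → overlapped-by → counts.
Q [18, 177] → overlaps → counts.
R [21, 198] → overlaps → counts.
V [171, 238] → during → counts.
Z [207, 432] → overlapped-by → counts.
Total: 9.

9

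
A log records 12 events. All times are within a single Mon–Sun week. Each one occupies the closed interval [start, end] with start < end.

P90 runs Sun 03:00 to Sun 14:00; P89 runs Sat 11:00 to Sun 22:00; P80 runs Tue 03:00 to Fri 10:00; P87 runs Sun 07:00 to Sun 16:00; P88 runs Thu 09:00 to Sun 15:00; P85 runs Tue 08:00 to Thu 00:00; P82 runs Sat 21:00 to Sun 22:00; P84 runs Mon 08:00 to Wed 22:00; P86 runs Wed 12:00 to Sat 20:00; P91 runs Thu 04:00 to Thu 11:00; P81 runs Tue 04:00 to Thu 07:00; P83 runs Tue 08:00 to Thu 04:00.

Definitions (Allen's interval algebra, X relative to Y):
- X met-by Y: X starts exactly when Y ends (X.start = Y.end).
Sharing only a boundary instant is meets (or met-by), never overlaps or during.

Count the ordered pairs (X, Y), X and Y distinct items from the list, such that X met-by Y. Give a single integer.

1

Checking all 132 ordered pairs for relation 'met-by'; matching pairs in alphabetical order:
(P91, P83): P91 met-by P83 ✓
Count: 1.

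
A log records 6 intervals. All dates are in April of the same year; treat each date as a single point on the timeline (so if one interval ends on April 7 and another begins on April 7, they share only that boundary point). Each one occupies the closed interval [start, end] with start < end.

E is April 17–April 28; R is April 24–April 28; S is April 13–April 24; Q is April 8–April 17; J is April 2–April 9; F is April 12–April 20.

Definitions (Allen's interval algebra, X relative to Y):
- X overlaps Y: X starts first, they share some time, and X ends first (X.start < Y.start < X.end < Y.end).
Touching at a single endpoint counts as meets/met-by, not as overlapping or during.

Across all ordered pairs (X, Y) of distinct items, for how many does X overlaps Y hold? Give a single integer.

6

Checking all 30 ordered pairs for relation 'overlaps'; matching pairs in alphabetical order:
(F, E): F overlaps E ✓
(F, S): F overlaps S ✓
(J, Q): J overlaps Q ✓
(Q, F): Q overlaps F ✓
(Q, S): Q overlaps S ✓
(S, E): S overlaps E ✓
Count: 6.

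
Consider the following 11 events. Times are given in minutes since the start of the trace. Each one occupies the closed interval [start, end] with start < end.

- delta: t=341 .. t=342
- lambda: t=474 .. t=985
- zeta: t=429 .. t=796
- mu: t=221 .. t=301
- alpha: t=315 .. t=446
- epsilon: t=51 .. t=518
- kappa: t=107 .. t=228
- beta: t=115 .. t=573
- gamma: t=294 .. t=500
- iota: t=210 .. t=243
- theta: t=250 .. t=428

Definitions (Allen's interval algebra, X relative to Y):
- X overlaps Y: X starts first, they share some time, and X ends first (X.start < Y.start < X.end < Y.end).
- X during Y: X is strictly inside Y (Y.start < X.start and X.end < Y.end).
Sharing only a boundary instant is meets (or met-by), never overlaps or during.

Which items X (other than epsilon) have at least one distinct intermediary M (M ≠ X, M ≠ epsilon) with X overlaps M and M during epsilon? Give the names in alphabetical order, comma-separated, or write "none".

Target epsilon = [t=51, t=518].
Intermediaries M with M during epsilon: alpha, delta, gamma, iota, kappa, mu, theta.
Via alpha — items with X overlaps alpha: theta.
Via delta — items with X overlaps delta: none.
Via gamma — items with X overlaps gamma: mu, theta.
Via iota — items with X overlaps iota: kappa.
Via kappa — items with X overlaps kappa: none.
Via mu — items with X overlaps mu: iota, kappa.
Via theta — items with X overlaps theta: mu.
Union: iota, kappa, mu, theta.

iota, kappa, mu, theta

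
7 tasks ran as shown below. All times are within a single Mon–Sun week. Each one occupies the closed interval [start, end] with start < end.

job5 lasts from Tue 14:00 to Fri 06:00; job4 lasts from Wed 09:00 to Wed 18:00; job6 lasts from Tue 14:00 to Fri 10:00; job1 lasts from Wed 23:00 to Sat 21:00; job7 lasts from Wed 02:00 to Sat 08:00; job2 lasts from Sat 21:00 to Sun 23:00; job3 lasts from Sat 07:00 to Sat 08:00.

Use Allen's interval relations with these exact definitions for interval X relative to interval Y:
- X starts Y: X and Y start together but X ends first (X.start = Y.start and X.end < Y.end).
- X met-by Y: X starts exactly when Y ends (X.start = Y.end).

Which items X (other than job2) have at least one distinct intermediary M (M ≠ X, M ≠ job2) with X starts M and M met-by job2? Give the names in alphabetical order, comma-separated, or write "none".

Target job2 = [Sat 21:00, Sun 23:00].
Intermediaries M with M met-by job2: none.
Union: none.

none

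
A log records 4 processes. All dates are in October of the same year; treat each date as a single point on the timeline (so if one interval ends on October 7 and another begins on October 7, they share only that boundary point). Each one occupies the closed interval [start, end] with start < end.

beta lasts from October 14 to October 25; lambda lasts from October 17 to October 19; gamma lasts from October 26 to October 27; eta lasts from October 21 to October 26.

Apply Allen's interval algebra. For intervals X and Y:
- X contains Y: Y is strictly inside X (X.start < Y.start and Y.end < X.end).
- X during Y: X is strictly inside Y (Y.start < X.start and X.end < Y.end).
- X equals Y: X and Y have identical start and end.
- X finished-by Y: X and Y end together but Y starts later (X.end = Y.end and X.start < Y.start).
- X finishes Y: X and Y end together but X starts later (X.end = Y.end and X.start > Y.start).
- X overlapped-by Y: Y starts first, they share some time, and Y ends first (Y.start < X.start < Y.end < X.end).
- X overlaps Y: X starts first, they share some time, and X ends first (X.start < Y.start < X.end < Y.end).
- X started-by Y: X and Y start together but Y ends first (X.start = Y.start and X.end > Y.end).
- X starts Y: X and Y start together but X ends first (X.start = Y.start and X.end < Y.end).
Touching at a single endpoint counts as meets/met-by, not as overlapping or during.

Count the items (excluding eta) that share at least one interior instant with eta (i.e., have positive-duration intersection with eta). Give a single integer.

1

Target eta = [October 21, October 26].
beta [October 14, October 25] → overlaps → counts.
gamma [October 26, October 27] → met-by → no.
lambda [October 17, October 19] → before → no.
Total: 1.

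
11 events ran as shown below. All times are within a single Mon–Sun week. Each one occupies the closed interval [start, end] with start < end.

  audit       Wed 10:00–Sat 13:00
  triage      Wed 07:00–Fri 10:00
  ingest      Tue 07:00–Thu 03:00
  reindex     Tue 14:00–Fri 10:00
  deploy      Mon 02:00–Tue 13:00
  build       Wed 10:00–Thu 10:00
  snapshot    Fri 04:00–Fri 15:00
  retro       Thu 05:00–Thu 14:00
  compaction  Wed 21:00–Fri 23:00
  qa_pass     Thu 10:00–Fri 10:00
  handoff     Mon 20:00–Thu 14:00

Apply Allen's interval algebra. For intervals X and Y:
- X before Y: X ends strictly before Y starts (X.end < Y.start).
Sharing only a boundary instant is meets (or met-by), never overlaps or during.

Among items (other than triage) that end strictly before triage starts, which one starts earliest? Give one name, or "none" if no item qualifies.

Target triage = [Wed 07:00, Fri 10:00].
audit [Wed 10:00, Sat 13:00] → overlapped-by → excluded.
build [Wed 10:00, Thu 10:00] → during → excluded.
compaction [Wed 21:00, Fri 23:00] → overlapped-by → excluded.
deploy [Mon 02:00, Tue 13:00] → before → candidate.
handoff [Mon 20:00, Thu 14:00] → overlaps → excluded.
ingest [Tue 07:00, Thu 03:00] → overlaps → excluded.
qa_pass [Thu 10:00, Fri 10:00] → finishes → excluded.
reindex [Tue 14:00, Fri 10:00] → finished-by → excluded.
retro [Thu 05:00, Thu 14:00] → during → excluded.
snapshot [Fri 04:00, Fri 15:00] → overlapped-by → excluded.
Among candidates, earliest start is Mon 02:00 → deploy.

deploy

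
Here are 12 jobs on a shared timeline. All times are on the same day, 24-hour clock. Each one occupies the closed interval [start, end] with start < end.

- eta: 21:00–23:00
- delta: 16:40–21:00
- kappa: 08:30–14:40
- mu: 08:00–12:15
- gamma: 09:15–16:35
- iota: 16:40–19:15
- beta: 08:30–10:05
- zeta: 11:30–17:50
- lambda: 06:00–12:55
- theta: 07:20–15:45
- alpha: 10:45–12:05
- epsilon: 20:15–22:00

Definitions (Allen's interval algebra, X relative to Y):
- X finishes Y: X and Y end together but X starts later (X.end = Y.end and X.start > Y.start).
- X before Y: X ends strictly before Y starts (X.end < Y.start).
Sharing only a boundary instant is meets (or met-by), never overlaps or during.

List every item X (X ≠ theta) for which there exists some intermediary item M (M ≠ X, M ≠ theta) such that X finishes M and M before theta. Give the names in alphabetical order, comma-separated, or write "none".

Target theta = [07:20, 15:45].
Intermediaries M with M before theta: none.
Union: none.

none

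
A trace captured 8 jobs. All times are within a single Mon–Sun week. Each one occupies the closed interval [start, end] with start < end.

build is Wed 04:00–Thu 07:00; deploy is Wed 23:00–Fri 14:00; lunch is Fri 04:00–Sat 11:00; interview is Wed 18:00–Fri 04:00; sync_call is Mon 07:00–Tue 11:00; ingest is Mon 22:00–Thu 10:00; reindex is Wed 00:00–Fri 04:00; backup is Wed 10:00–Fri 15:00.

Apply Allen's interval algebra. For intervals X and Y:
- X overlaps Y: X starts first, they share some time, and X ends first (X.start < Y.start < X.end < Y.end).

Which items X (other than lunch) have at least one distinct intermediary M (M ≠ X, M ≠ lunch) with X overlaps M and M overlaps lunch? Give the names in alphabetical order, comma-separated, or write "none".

build, ingest, interview, reindex

Target lunch = [Fri 04:00, Sat 11:00].
Intermediaries M with M overlaps lunch: backup, deploy.
Via backup — items with X overlaps backup: build, ingest, reindex.
Via deploy — items with X overlaps deploy: build, ingest, interview, reindex.
Union: build, ingest, interview, reindex.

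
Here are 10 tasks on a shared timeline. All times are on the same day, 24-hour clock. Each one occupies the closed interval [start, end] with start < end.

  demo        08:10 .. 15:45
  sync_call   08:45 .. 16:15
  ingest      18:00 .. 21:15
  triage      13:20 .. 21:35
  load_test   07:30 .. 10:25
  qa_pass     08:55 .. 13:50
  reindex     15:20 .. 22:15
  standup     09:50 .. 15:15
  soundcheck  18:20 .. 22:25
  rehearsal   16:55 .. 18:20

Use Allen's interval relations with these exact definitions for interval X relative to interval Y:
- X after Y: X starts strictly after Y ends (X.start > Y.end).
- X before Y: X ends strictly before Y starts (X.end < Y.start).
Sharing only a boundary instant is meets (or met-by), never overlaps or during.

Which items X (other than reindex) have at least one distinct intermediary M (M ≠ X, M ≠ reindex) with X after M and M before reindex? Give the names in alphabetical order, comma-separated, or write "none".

ingest, rehearsal, soundcheck, triage

Target reindex = [15:20, 22:15].
Intermediaries M with M before reindex: load_test, qa_pass, standup.
Via load_test — items with X after load_test: ingest, rehearsal, soundcheck, triage.
Via qa_pass — items with X after qa_pass: ingest, rehearsal, soundcheck.
Via standup — items with X after standup: ingest, rehearsal, soundcheck.
Union: ingest, rehearsal, soundcheck, triage.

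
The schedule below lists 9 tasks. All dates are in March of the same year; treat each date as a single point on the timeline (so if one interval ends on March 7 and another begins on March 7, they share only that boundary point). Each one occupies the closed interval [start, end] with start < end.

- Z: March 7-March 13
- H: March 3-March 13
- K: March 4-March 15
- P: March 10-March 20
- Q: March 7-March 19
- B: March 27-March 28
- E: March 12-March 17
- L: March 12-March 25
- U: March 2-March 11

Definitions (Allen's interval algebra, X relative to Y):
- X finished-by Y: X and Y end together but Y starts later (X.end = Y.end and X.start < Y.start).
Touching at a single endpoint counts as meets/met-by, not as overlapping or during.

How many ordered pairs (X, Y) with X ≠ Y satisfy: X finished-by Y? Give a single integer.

Checking all 72 ordered pairs for relation 'finished-by'; matching pairs in alphabetical order:
(H, Z): H finished-by Z ✓
Count: 1.

1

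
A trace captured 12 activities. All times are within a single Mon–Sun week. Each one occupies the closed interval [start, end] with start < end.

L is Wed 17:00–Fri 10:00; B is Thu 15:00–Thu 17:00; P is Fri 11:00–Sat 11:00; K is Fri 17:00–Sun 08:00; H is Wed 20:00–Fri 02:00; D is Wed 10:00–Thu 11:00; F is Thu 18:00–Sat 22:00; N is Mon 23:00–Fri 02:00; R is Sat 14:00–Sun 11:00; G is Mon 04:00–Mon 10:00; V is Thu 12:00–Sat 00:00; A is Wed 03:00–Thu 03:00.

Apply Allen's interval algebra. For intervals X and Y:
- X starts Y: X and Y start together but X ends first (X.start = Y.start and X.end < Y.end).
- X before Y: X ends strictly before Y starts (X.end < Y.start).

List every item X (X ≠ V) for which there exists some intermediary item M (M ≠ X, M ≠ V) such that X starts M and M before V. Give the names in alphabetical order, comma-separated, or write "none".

none

Target V = [Thu 12:00, Sat 00:00].
Intermediaries M with M before V: A, D, G.
Via A — items with X starts A: none.
Via D — items with X starts D: none.
Via G — items with X starts G: none.
Union: none.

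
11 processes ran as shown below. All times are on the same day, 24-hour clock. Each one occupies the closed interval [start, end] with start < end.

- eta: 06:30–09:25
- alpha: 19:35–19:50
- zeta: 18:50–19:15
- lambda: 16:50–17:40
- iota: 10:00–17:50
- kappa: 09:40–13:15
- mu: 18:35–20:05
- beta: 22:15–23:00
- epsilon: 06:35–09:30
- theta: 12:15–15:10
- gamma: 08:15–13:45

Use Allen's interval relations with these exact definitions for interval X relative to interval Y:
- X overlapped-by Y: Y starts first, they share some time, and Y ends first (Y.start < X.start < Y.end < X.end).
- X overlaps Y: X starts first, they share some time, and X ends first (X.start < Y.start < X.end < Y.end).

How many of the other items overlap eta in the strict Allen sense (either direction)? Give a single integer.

2

Target eta = [06:30, 09:25].
alpha [19:35, 19:50] → after → no.
beta [22:15, 23:00] → after → no.
epsilon [06:35, 09:30] → overlapped-by → counts.
gamma [08:15, 13:45] → overlapped-by → counts.
iota [10:00, 17:50] → after → no.
kappa [09:40, 13:15] → after → no.
lambda [16:50, 17:40] → after → no.
mu [18:35, 20:05] → after → no.
theta [12:15, 15:10] → after → no.
zeta [18:50, 19:15] → after → no.
Total: 2.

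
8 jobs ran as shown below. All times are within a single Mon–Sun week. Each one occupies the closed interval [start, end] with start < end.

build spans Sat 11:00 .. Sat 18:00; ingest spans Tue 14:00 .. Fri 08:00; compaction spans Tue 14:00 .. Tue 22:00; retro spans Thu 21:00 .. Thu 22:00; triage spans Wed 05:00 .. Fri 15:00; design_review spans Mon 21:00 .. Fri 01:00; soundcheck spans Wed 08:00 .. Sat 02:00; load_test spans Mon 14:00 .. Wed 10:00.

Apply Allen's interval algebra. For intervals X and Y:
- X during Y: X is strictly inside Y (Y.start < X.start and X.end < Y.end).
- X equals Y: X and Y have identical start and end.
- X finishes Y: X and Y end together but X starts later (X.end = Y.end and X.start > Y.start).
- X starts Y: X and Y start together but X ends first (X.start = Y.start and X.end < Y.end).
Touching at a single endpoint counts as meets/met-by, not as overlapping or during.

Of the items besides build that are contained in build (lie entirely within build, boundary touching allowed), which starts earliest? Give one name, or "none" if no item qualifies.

Target build = [Sat 11:00, Sat 18:00].
compaction [Tue 14:00, Tue 22:00] → before → excluded.
design_review [Mon 21:00, Fri 01:00] → before → excluded.
ingest [Tue 14:00, Fri 08:00] → before → excluded.
load_test [Mon 14:00, Wed 10:00] → before → excluded.
retro [Thu 21:00, Thu 22:00] → before → excluded.
soundcheck [Wed 08:00, Sat 02:00] → before → excluded.
triage [Wed 05:00, Fri 15:00] → before → excluded.
No candidates → none.

none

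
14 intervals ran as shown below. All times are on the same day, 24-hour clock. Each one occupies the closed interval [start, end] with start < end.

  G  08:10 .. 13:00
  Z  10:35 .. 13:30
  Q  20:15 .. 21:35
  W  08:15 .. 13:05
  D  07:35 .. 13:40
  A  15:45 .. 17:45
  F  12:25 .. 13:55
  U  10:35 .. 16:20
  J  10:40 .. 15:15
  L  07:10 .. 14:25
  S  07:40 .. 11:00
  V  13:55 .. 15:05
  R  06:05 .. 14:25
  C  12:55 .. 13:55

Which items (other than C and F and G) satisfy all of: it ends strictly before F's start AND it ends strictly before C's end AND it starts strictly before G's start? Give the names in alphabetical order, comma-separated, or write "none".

Conditions: its end is strictly before F's start (X.end < 12:25) AND its end is strictly before C's end (X.end < 13:55) AND its start is strictly before G's start (X.start < 08:10).
A: end 17:45 < 12:25? ✗; end 17:45 < 13:55? ✗; start 15:45 < 08:10? ✗ → no.
D: end 13:40 < 12:25? ✗; end 13:40 < 13:55? ✓; start 07:35 < 08:10? ✓ → no.
J: end 15:15 < 12:25? ✗; end 15:15 < 13:55? ✗; start 10:40 < 08:10? ✗ → no.
L: end 14:25 < 12:25? ✗; end 14:25 < 13:55? ✗; start 07:10 < 08:10? ✓ → no.
Q: end 21:35 < 12:25? ✗; end 21:35 < 13:55? ✗; start 20:15 < 08:10? ✗ → no.
R: end 14:25 < 12:25? ✗; end 14:25 < 13:55? ✗; start 06:05 < 08:10? ✓ → no.
S: end 11:00 < 12:25? ✓; end 11:00 < 13:55? ✓; start 07:40 < 08:10? ✓ → yes.
U: end 16:20 < 12:25? ✗; end 16:20 < 13:55? ✗; start 10:35 < 08:10? ✗ → no.
V: end 15:05 < 12:25? ✗; end 15:05 < 13:55? ✗; start 13:55 < 08:10? ✗ → no.
W: end 13:05 < 12:25? ✗; end 13:05 < 13:55? ✓; start 08:15 < 08:10? ✗ → no.
Z: end 13:30 < 12:25? ✗; end 13:30 < 13:55? ✓; start 10:35 < 08:10? ✗ → no.
Result: S.

S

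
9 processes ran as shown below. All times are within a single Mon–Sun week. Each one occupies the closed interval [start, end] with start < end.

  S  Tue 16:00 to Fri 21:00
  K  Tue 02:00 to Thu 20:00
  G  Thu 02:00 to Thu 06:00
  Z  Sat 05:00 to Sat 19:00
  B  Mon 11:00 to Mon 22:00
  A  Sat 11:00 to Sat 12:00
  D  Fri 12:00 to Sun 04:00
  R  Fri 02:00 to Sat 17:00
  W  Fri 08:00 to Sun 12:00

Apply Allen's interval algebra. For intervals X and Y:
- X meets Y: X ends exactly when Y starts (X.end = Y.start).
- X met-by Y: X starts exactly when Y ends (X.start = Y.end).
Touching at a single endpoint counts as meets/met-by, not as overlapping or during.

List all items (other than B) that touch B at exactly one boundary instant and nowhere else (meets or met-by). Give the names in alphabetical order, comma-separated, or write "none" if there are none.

none

Target B = [Mon 11:00, Mon 22:00].
A [Sat 11:00, Sat 12:00] → after → no.
D [Fri 12:00, Sun 04:00] → after → no.
G [Thu 02:00, Thu 06:00] → after → no.
K [Tue 02:00, Thu 20:00] → after → no.
R [Fri 02:00, Sat 17:00] → after → no.
S [Tue 16:00, Fri 21:00] → after → no.
W [Fri 08:00, Sun 12:00] → after → no.
Z [Sat 05:00, Sat 19:00] → after → no.
Result: none.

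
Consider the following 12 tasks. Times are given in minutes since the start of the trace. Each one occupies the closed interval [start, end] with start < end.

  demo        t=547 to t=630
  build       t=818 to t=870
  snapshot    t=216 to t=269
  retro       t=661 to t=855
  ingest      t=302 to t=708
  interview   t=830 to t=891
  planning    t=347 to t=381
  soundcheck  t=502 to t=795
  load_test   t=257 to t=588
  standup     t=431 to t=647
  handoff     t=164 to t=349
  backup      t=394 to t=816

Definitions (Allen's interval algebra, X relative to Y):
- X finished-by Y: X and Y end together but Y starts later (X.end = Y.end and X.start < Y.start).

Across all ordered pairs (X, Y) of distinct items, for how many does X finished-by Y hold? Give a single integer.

Checking all 132 ordered pairs for relation 'finished-by'; matching pairs in alphabetical order:
No pair satisfies it.
Count: 0.

0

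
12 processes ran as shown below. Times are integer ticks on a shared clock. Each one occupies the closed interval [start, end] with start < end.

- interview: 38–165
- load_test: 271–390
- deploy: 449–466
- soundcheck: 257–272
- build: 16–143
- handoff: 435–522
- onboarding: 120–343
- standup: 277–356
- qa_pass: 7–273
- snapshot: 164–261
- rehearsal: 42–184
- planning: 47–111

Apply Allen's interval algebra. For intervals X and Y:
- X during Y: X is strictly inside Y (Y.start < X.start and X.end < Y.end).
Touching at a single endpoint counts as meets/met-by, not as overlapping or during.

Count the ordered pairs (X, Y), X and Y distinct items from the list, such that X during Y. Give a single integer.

Checking all 132 ordered pairs for relation 'during'; matching pairs in alphabetical order:
(build, qa_pass): build during qa_pass ✓
(deploy, handoff): deploy during handoff ✓
(interview, qa_pass): interview during qa_pass ✓
(planning, build): planning during build ✓
(planning, interview): planning during interview ✓
(planning, qa_pass): planning during qa_pass ✓
(planning, rehearsal): planning during rehearsal ✓
(rehearsal, qa_pass): rehearsal during qa_pass ✓
(snapshot, onboarding): snapshot during onboarding ✓
(snapshot, qa_pass): snapshot during qa_pass ✓
(soundcheck, onboarding): soundcheck during onboarding ✓
(soundcheck, qa_pass): soundcheck during qa_pass ✓
(standup, load_test): standup during load_test ✓
Count: 13.

13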